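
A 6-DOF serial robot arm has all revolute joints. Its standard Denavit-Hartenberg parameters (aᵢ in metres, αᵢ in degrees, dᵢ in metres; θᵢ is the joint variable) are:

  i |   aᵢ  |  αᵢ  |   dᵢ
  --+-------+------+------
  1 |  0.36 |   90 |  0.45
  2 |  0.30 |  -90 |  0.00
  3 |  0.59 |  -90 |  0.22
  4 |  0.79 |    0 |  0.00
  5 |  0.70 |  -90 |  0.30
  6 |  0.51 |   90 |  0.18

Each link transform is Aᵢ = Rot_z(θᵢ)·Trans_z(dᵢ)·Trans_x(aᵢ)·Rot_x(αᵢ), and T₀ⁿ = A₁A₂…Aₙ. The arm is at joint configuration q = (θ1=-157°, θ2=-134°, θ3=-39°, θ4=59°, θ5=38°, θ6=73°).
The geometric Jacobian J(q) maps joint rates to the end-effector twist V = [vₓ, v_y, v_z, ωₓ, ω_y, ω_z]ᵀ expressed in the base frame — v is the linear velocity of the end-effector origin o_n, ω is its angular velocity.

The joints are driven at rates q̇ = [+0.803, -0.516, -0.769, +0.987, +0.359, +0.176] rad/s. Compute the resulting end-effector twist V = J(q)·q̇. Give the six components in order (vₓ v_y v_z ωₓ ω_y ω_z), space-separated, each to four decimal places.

o_n = [0.7536, 0.9670, 0.8074]
J₁: ẑ×o_n = [-0.9670, 0.7536, 0.0000], ω = ẑ
J2: z=[-0.3907, 0.9205, 0.0000] o=[-0.3314, -0.1407, 0.4500] → [0.3290, 0.1396, -1.4315, -0.3907, 0.9205, 0.0000]
J3: z=[-0.6622, -0.2811, -0.6947] o=[-0.1396, -0.0592, 0.2342] → [0.5518, -0.2409, -0.4285, -0.6622, -0.2811, -0.6947]
J4: z=[0.7061, -0.5446, -0.4527] o=[-0.1371, 0.3452, -0.2485] → [-0.2935, -1.1487, 0.9241, 0.7061, -0.5446, -0.4527]
J5: z=[0.7061, -0.5446, -0.4527] o=[0.4134, 0.8570, -0.0055] → [-0.3929, -0.7280, 0.2629, 0.7061, -0.5446, -0.4527]
J6: z=[-0.3299, -0.8186, 0.4702] o=[1.0639, 0.8215, 0.3890] → [-0.4109, -0.0079, -0.3020, -0.3299, -0.8186, 0.4702]
V = J·q̇ = [-1.8736, -0.6782, 2.0215, 1.6031, -1.1359, 0.8106]

-1.8736 -0.6782 2.0215 1.6031 -1.1359 0.8106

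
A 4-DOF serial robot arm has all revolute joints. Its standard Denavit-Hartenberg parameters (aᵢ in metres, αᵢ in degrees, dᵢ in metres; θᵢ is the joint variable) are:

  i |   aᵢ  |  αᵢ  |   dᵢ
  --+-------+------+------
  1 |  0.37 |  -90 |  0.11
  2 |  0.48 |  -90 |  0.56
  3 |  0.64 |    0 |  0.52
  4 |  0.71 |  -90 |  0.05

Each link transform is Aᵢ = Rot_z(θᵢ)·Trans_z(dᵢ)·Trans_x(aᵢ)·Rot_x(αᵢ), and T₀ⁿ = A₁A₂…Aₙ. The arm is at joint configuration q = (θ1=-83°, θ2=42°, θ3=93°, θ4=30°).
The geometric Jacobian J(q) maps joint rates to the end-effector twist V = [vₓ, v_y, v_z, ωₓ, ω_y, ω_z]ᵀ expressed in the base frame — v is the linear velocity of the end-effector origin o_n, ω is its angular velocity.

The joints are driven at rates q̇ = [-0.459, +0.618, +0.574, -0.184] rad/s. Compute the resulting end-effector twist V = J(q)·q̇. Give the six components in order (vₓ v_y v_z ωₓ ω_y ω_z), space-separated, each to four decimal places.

0.0268 1.0525 0.6091 0.5816 0.3343 -0.7488

o_n = [-0.6655, -0.1150, -0.3536]
J₁: ẑ×o_n = [0.1150, -0.6655, 0.0000], ω = ẑ
J2: z=[0.9925, 0.1219, 0.0000] o=[0.0451, -0.3672, 0.1100] → [-0.0565, 0.4602, 0.3370, 0.9925, 0.1219, 0.0000]
J3: z=[-0.0815, 0.6641, -0.7431] o=[0.6444, -0.6530, -0.2112] → [0.3052, 0.9618, 0.8261, -0.0815, 0.6641, -0.7431]
J4: z=[-0.0815, 0.6641, -0.7431] o=[-0.0354, -0.3609, -0.5752] → [0.3299, 0.4863, 0.3984, -0.0815, 0.6641, -0.7431]
V = J·q̇ = [0.0268, 1.0525, 0.6091, 0.5816, 0.3343, -0.7488]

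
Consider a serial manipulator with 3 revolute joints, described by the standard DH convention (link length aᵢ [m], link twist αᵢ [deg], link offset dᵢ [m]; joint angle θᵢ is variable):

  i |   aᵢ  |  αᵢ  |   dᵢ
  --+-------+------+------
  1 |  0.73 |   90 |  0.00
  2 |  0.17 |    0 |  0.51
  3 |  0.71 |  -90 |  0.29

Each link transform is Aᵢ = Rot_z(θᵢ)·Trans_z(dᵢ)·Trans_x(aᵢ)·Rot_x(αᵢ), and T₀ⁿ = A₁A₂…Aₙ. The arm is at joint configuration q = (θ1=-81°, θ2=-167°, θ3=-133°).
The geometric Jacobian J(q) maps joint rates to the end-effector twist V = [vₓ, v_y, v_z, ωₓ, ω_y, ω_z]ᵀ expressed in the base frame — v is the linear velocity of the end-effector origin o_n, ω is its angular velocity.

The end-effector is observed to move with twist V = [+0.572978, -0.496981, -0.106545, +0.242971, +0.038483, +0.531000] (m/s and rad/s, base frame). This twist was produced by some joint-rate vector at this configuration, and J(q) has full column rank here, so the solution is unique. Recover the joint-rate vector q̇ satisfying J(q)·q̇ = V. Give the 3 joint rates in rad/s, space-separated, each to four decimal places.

o_n = [-0.6463, -1.0332, 0.5766]
J₁: ẑ×o_n = [1.0332, -0.6463, 0.0000], ω = ẑ
J2: z=[-0.9877, -0.1564, 0.0000] o=[0.1142, -0.7210, 0.0000] → [-0.0902, 0.5695, 0.1894, -0.9877, -0.1564, 0.0000]
J3: z=[-0.9877, -0.1564, 0.0000] o=[-0.4154, -0.6372, -0.0382] → [-0.0962, 0.6073, 0.3550, -0.9877, -0.1564, 0.0000]
q̇ = J⁺·V = [0.5310, 0.1160, -0.3620]

0.5310 0.1160 -0.3620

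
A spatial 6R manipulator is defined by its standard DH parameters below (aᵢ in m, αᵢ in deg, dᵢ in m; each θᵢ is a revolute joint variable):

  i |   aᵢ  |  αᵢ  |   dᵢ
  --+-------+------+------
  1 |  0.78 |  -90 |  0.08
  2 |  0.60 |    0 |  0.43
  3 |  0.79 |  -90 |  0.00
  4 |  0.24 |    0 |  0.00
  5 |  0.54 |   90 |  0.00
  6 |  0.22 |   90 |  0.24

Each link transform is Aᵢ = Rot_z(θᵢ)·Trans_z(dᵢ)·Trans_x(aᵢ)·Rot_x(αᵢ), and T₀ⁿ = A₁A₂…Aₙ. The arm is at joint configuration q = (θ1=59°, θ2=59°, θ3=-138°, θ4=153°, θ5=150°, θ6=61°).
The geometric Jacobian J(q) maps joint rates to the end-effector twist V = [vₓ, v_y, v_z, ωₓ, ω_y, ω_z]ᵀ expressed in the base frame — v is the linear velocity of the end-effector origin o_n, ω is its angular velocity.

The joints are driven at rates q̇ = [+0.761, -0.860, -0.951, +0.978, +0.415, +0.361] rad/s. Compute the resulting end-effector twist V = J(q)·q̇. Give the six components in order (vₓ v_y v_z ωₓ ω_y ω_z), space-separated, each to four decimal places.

-1.5691 -0.6334 1.6303 2.0583 0.2911 0.1980

o_n = [-0.1225, 1.7263, 0.2427]
J₁: ẑ×o_n = [-1.7263, -0.1225, 0.0000], ω = ẑ
J2: z=[-0.8572, 0.5150, 0.0000] o=[0.4017, 0.6686, 0.0800] → [0.0838, 0.1395, -0.6366, -0.8572, 0.5150, 0.0000]
J3: z=[-0.8572, 0.5150, 0.0000] o=[0.1923, 1.1549, -0.4343] → [0.3487, 0.5803, -0.3276, -0.8572, 0.5150, 0.0000]
J4: z=[0.5056, 0.8414, -0.1908] o=[0.2699, 1.2841, 0.3412] → [0.0015, 0.1247, 0.5537, 0.5056, 0.8414, -0.1908]
J5: z=[0.5056, 0.8414, -0.1908] o=[0.3423, 1.1931, 0.1313] → [0.1955, 0.0324, 0.6607, 0.5056, 0.8414, -0.1908]
J6: z=[-0.5493, 0.1433, -0.8233] o=[-0.0170, 1.4744, 0.4200] → [0.1819, -0.0105, -0.1232, -0.5493, 0.1433, -0.8233]
V = J·q̇ = [-1.5691, -0.6334, 1.6303, 2.0583, 0.2911, 0.1980]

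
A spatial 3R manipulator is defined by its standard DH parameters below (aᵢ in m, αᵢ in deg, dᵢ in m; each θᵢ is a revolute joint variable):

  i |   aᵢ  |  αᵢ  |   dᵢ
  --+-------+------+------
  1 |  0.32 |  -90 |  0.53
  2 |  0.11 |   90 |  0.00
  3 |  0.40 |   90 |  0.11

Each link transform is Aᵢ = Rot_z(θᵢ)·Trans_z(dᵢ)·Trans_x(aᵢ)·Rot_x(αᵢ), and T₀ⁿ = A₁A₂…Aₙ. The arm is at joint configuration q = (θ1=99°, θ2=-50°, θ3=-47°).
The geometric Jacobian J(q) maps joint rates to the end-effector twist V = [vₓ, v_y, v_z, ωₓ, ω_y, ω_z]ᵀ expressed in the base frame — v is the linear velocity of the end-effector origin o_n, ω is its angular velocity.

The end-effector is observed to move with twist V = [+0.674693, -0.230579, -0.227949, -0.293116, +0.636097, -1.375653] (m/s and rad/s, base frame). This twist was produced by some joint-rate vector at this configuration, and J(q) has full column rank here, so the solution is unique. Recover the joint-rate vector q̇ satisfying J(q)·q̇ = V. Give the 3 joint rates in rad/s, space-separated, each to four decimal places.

o_n = [0.2136, 0.5216, 0.8939]
J₁: ẑ×o_n = [-0.5216, 0.2136, 0.0000], ω = ẑ
J2: z=[-0.9877, -0.1564, 0.0000] o=[-0.0501, 0.3161, 0.5300] → [-0.0569, 0.3595, -0.1618, -0.9877, -0.1564, 0.0000]
J3: z=[0.1198, -0.7566, 0.6428] o=[-0.0611, 0.3859, 0.6143] → [-0.2989, 0.1431, 0.2241, 0.1198, -0.7566, 0.6428]
q̇ = J⁺·V = [-0.8100, 0.1900, -0.8800]

-0.8100 0.1900 -0.8800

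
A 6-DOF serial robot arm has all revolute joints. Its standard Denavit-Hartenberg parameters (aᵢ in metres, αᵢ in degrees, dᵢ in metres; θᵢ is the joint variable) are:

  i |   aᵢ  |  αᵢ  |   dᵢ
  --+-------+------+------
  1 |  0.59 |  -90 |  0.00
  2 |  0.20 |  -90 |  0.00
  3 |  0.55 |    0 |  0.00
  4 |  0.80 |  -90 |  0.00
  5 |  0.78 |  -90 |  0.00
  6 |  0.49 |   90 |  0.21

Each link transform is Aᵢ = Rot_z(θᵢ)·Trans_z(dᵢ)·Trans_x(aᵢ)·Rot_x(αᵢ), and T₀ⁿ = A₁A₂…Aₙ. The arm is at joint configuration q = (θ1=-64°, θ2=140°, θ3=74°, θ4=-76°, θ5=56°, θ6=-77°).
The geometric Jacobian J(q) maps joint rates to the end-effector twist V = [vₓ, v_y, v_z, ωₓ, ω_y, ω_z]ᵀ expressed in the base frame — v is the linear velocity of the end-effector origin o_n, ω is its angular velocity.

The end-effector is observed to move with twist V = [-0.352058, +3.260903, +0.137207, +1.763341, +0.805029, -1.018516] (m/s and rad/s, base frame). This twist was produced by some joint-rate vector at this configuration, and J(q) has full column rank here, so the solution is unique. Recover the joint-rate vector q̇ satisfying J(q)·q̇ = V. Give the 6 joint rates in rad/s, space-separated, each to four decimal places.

o_n = [-0.8699, -0.4215, -1.6139]
J₁: ẑ×o_n = [0.4215, -0.8699, 0.0000], ω = ẑ
J2: z=[0.8988, 0.4384, 0.0000] o=[0.2586, -0.5303, 0.0000] → [-0.7075, 1.4506, 0.5925, 0.8988, 0.4384, 0.0000]
J3: z=[-0.2818, 0.5777, 0.7660] o=[0.1915, -0.3926, -0.1286] → [-0.8360, -1.2316, 0.6213, -0.2818, 0.5777, 0.7660]
J4: z=[-0.2818, 0.5777, 0.7660] o=[-0.3346, -0.5200, -0.2260] → [-0.8773, -0.8011, 0.2815, -0.2818, 0.5777, 0.7660]
J5: z=[-0.9100, -0.4141, -0.0224] o=[-0.5780, 0.0427, -0.7399] → [0.3515, -0.7887, 0.3016, -0.9100, -0.4141, -0.0224]
J6: z=[0.4098, -0.9062, 0.1042] o=[-0.5285, -0.0240, -1.5155] → [0.1306, 0.0048, -0.4722, 0.4098, -0.9062, 0.1042]
q̇ = J⁺·V = [-0.2390, 0.9250, -0.3610, -0.6040, -0.9960, -0.6010]

-0.2390 0.9250 -0.3610 -0.6040 -0.9960 -0.6010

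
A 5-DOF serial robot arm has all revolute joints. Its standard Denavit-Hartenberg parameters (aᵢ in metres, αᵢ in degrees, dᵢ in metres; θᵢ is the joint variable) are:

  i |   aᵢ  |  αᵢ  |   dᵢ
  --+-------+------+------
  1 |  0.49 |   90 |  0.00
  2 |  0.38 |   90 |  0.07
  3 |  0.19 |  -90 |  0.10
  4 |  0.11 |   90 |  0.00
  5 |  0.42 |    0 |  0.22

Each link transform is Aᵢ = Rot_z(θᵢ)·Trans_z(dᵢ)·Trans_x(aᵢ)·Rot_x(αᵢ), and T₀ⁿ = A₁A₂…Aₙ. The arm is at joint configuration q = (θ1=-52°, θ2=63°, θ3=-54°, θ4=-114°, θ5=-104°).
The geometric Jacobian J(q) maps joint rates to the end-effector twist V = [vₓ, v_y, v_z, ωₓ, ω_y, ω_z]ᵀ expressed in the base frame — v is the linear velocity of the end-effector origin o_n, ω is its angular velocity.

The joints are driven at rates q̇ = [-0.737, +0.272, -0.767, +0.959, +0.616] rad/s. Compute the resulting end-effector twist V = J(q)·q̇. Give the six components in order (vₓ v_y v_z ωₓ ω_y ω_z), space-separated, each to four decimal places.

o_n = [0.4478, -0.3167, 0.0290]
J₁: ẑ×o_n = [0.3167, 0.4478, -0.0000], ω = ẑ
J2: z=[-0.7880, -0.6157, 0.0000] o=[0.3017, -0.3861, 0.0000] → [-0.0179, 0.0229, 0.0352, -0.7880, -0.6157, 0.0000]
J3: z=[0.5486, -0.7021, -0.4540] o=[0.3527, -0.5652, 0.3386] → [0.3302, 0.1267, 0.2031, 0.5486, -0.7021, -0.4540]
J4: z=[-0.2371, -0.6513, 0.7208] o=[0.5599, -0.5807, 0.3927] → [0.0465, -0.1671, -0.1356, -0.2371, -0.6513, 0.7208]
J5: z=[-0.9556, 0.0227, -0.2938] o=[0.5792, -0.6641, 0.3236] → [0.0954, -0.2429, -0.3291, -0.9556, 0.0227, -0.2938]
V = J·q̇ = [-0.3881, -0.7308, -0.4790, -1.4511, -0.2396, 0.1215]

-0.3881 -0.7308 -0.4790 -1.4511 -0.2396 0.1215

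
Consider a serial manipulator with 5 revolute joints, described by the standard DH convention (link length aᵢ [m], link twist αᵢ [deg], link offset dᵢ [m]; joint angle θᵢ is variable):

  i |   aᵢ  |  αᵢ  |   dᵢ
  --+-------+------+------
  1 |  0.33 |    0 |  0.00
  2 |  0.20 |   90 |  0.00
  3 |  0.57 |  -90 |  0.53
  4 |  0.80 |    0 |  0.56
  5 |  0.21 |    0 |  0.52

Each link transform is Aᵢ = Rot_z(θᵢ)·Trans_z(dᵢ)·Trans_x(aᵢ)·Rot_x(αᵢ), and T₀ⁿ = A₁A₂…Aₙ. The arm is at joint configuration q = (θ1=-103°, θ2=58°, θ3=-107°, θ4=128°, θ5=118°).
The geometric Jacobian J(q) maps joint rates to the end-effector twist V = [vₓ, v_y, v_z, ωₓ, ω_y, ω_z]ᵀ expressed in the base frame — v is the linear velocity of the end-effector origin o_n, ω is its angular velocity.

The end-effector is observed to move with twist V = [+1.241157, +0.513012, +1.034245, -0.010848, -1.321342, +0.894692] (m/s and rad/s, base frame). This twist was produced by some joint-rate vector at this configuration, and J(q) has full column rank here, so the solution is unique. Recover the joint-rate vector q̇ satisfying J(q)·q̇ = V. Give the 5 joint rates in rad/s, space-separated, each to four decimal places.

o_n = [0.7345, -1.2596, -0.3082]
J₁: ẑ×o_n = [1.2596, 0.7345, -0.0000], ω = ẑ
J2: z=[0.0000, 0.0000, 1.0000] o=[-0.0742, -0.3215, 0.0000] → [0.9380, 0.8087, -0.0000, 0.0000, 0.0000, 1.0000]
J3: z=[-0.7071, -0.7071, 0.0000] o=[0.0672, -0.4630, 0.0000] → [0.2179, -0.2179, 1.0351, -0.7071, -0.7071, 0.0000]
J4: z=[0.6762, -0.6762, -0.2924] o=[-0.4254, -0.7199, -0.5451] → [-0.3180, -0.4993, 0.4194, 0.6762, -0.6762, -0.2924]
J5: z=[0.6762, -0.6762, -0.2924] o=[0.5008, -0.7546, -0.2378] → [-0.1001, -0.0207, -0.1835, 0.6762, -0.6762, -0.2924]
q̇ = J⁺·V = [0.3530, 0.8250, 0.9420, 0.3930, 0.5760]

0.3530 0.8250 0.9420 0.3930 0.5760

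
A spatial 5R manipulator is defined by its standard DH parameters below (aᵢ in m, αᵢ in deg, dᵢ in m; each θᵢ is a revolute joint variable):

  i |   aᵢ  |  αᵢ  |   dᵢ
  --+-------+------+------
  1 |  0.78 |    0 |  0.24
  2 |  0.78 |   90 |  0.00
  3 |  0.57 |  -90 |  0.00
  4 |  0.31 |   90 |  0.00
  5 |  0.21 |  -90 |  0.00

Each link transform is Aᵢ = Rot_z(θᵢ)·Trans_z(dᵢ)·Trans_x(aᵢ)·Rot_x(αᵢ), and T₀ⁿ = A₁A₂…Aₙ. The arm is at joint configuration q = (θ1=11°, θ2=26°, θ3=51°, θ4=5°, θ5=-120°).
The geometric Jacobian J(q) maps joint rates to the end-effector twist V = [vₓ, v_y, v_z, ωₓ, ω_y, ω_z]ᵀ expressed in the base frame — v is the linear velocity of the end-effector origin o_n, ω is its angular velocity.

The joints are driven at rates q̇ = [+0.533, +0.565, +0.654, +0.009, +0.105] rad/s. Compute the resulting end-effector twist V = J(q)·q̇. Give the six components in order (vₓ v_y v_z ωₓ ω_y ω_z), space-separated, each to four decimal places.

o_n = [1.8798, 1.0108, 0.7272]
J₁: ẑ×o_n = [-1.0108, 1.8798, 0.0000], ω = ẑ
J2: z=[0.0000, 0.0000, 1.0000] o=[0.7657, 0.1488, 0.2400] → [-0.8620, 1.1142, 0.0000, 0.0000, 0.0000, 1.0000]
J3: z=[0.6018, -0.7986, 0.0000] o=[1.3886, 0.6182, 0.2400] → [-0.3891, -0.2932, 0.6286, 0.6018, -0.7986, 0.0000]
J4: z=[-0.6207, -0.4677, 0.6293] o=[1.6751, 0.8341, 0.6830] → [-0.1319, 0.1563, -0.0139, -0.6207, -0.4677, 0.6293]
J5: z=[0.6433, -0.7626, 0.0677] o=[1.8140, 0.9727, 0.9230] → [0.1467, 0.1304, 0.0747, 0.6433, -0.7626, 0.0677]
V = J·q̇ = [-1.2660, 1.4548, 0.4188, 0.4556, -0.6066, 1.1108]

-1.2660 1.4548 0.4188 0.4556 -0.6066 1.1108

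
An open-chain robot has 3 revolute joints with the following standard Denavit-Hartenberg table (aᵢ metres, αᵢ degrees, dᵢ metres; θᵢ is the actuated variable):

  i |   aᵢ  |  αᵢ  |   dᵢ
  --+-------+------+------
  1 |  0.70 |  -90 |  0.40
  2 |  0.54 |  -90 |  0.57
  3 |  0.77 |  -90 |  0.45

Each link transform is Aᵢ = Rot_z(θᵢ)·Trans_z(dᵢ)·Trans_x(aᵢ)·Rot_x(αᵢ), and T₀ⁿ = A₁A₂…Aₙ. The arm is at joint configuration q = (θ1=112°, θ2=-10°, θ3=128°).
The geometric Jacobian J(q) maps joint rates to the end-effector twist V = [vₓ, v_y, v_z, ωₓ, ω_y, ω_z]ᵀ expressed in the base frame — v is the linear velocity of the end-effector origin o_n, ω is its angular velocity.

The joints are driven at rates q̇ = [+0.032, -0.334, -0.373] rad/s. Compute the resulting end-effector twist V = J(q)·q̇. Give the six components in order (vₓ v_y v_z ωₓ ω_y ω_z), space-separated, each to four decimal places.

0.0010 0.3976 0.0871 0.3339 0.0651 0.3993

o_n = [-0.2817, 0.7955, -0.0317]
J₁: ẑ×o_n = [-0.7955, -0.2817, 0.0000], ω = ẑ
J2: z=[-0.9272, -0.3746, 0.0000] o=[-0.2622, 0.6490, 0.4000] → [0.1617, -0.4003, -0.1431, -0.9272, -0.3746, 0.0000]
J3: z=[-0.0650, 0.1610, -0.9848] o=[-0.9899, 0.9286, 0.4938] → [-0.2157, -0.7316, -0.1054, -0.0650, 0.1610, -0.9848]
V = J·q̇ = [0.0010, 0.3976, 0.0871, 0.3339, 0.0651, 0.3993]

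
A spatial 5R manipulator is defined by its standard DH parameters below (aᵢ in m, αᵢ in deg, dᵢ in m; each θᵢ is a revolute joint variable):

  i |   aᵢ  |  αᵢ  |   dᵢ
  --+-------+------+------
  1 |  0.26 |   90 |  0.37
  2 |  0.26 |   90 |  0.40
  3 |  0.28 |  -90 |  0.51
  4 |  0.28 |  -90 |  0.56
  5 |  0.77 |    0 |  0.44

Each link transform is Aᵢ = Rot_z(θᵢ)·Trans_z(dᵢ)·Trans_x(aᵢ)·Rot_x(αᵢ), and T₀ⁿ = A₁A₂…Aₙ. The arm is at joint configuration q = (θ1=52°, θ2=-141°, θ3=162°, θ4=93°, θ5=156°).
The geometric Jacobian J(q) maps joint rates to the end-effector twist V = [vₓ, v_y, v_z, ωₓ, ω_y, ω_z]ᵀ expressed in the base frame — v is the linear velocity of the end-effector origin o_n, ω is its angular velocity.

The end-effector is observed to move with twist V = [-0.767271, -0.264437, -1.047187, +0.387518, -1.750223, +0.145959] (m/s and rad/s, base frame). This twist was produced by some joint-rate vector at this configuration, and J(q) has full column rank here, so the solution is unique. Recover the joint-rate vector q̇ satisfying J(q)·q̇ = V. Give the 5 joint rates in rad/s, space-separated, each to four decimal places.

0.1220 0.8890 0.7010 -0.7390 0.6770

o_n = [-0.2638, -0.5372, 0.9151]
J₁: ẑ×o_n = [0.5372, -0.2638, 0.0000], ω = ẑ
J2: z=[0.7880, -0.6157, 0.0000] o=[0.1601, 0.2049, 0.3700] → [-0.3356, -0.4295, -0.8458, 0.7880, -0.6157, 0.0000]
J3: z=[-0.3874, -0.4959, 0.7771] o=[0.3509, -0.2006, 0.2064] → [-0.0899, -0.2031, -0.1744, -0.3874, -0.4959, 0.7771]
J4: z=[-0.6016, 0.7748, 0.1945] o=[0.3489, -0.3437, 0.7703] → [0.1498, -0.0320, 0.5911, -0.6016, 0.7748, 0.1945]
J5: z=[-0.7179, -0.4176, -0.5570] o=[0.1101, 0.2231, 0.6531] → [-0.5329, 0.3963, 0.3897, -0.7179, -0.4176, -0.5570]
q̇ = J⁺·V = [0.1220, 0.8890, 0.7010, -0.7390, 0.6770]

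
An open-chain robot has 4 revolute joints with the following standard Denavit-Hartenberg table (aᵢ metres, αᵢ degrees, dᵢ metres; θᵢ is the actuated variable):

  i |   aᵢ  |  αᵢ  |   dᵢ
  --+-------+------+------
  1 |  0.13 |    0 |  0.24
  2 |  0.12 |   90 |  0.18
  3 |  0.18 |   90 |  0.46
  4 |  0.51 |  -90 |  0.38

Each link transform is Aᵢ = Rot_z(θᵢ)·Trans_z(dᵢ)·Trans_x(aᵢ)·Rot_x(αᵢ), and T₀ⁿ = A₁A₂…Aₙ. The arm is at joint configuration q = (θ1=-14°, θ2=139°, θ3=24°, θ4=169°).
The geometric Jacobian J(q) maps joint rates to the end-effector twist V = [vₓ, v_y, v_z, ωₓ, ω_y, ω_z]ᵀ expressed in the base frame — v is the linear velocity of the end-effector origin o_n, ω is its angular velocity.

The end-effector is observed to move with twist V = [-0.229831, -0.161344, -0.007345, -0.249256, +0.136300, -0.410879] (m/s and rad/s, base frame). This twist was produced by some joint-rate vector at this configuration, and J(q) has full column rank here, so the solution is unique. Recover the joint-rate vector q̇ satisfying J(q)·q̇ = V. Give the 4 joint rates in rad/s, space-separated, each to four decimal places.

0.3020 -0.1410 -0.1260 0.6260

o_n = [0.5932, 0.2732, -0.0576]
J₁: ẑ×o_n = [-0.2732, 0.5932, 0.0000], ω = ẑ
J2: z=[0.0000, 0.0000, 1.0000] o=[0.1261, -0.0314, 0.2400] → [-0.3046, 0.4670, 0.0000, 0.0000, 0.0000, 1.0000]
J3: z=[0.8192, 0.5736, 0.0000] o=[0.0573, 0.0668, 0.4200] → [-0.2739, 0.3912, -0.1384, 0.8192, 0.5736, 0.0000]
J4: z=[-0.2333, 0.3332, -0.9135] o=[0.3398, 0.4654, 0.4932] → [-0.3591, -0.3600, -0.0396, -0.2333, 0.3332, -0.9135]
q̇ = J⁺·V = [0.3020, -0.1410, -0.1260, 0.6260]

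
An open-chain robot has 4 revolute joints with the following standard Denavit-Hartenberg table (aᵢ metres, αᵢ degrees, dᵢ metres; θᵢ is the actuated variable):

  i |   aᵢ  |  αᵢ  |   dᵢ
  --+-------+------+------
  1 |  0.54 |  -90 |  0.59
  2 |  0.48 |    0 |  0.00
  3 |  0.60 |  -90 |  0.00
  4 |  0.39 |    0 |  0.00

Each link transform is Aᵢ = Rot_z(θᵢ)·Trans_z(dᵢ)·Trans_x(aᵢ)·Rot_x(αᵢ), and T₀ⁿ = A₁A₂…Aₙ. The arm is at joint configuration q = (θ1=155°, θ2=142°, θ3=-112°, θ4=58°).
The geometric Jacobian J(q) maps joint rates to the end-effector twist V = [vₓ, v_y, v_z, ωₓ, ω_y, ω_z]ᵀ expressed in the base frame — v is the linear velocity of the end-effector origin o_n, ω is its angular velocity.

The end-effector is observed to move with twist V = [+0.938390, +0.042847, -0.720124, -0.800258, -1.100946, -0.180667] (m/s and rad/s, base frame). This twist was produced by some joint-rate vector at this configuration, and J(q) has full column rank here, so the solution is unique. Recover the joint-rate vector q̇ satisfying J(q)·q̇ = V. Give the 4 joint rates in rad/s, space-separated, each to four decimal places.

-0.6310 0.7910 0.5450 -0.5200

o_n = [-0.6400, 0.6634, -0.1089]
J₁: ẑ×o_n = [-0.6634, -0.6400, 0.0000], ω = ẑ
J2: z=[-0.4226, -0.9063, 0.0000] o=[-0.4894, 0.2282, 0.5900] → [0.6334, -0.2953, -0.3204, -0.4226, -0.9063, 0.0000]
J3: z=[-0.4226, -0.9063, 0.0000] o=[-0.1466, 0.0684, 0.2945] → [0.3655, -0.1705, -0.6986, -0.4226, -0.9063, 0.0000]
J4: z=[0.4532, -0.2113, -0.8660] o=[-0.6175, 0.2880, -0.0055] → [0.3469, 0.0663, 0.1654, 0.4532, -0.2113, -0.8660]
q̇ = J⁺·V = [-0.6310, 0.7910, 0.5450, -0.5200]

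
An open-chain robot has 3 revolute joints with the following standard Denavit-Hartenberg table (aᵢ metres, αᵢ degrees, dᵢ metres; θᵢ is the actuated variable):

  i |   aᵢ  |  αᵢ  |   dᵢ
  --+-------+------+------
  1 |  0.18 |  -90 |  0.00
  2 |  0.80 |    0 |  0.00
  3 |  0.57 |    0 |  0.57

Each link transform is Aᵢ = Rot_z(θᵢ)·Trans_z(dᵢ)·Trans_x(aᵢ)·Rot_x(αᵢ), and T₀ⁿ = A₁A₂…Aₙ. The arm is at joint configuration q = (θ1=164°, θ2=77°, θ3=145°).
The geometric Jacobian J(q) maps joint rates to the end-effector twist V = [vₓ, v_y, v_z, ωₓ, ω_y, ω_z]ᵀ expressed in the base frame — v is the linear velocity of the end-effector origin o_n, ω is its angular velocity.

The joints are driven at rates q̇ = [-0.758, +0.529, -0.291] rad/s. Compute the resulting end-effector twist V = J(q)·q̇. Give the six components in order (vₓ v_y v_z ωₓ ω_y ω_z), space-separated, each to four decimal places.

-0.1195 -0.0159 0.0056 -0.0656 -0.2288 -0.7580

o_n = [-0.0959, -0.5655, -0.3981]
J₁: ẑ×o_n = [0.5655, -0.0959, 0.0000], ω = ẑ
J2: z=[-0.2756, -0.9613, 0.0000] o=[-0.1730, 0.0496, 0.0000] → [0.3827, -0.1097, 0.2436, -0.2756, -0.9613, 0.0000]
J3: z=[-0.2756, -0.9613, 0.0000] o=[-0.3460, 0.0992, -0.7795] → [-0.3666, 0.1051, 0.4236, -0.2756, -0.9613, 0.0000]
V = J·q̇ = [-0.1195, -0.0159, 0.0056, -0.0656, -0.2288, -0.7580]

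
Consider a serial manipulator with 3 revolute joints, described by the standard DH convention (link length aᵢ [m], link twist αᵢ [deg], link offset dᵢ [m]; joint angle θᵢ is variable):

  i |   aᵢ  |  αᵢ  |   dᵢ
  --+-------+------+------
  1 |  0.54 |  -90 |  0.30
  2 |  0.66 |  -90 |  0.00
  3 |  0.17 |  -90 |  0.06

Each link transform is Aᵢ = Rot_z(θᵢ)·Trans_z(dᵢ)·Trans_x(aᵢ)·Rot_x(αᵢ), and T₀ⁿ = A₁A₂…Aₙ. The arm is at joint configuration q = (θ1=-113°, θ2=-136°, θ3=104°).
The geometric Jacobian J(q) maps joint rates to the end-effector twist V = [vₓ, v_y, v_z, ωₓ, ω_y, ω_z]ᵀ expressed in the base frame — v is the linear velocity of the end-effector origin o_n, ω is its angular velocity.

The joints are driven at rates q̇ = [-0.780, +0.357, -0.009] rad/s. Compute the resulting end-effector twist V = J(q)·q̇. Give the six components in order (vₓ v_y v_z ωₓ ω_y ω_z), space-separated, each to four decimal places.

-0.1136 0.0057 0.1451 0.3311 -0.1337 -0.7865

o_n = [-0.2052, -0.0612, 0.7731]
J₁: ẑ×o_n = [0.0612, -0.2052, 0.0000], ω = ẑ
J2: z=[0.9205, -0.3907, 0.0000] o=[-0.2110, -0.4971, 0.3000] → [-0.1848, -0.4355, 0.4035, 0.9205, -0.3907, 0.0000]
J3: z=[-0.2714, -0.6394, 0.7193] o=[-0.0255, -0.0600, 0.7585] → [-0.0085, -0.1253, -0.1146, -0.2714, -0.6394, 0.7193]
V = J·q̇ = [-0.1136, 0.0057, 0.1451, 0.3311, -0.1337, -0.7865]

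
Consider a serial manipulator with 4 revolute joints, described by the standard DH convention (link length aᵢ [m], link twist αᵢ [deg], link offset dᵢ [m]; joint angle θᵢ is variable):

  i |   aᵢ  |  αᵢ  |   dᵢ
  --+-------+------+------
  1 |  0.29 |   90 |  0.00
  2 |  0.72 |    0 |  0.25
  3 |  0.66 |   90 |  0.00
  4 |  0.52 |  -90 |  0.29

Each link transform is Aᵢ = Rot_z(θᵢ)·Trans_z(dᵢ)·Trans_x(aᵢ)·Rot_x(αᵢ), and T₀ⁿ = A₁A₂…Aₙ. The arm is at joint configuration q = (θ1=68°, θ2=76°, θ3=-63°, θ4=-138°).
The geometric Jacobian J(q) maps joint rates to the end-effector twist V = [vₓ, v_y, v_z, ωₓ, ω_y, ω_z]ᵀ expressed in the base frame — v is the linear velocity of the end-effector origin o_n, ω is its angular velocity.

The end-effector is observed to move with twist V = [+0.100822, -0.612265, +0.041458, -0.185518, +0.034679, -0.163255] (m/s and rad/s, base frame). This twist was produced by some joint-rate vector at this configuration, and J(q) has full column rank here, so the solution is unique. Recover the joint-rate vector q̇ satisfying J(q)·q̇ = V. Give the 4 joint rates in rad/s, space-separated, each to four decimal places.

o_n = [0.2074, 0.7747, 0.4776]
J₁: ẑ×o_n = [-0.7747, 0.2074, 0.0000], ω = ẑ
J2: z=[0.9272, -0.3746, 0.0000] o=[0.1086, 0.2689, 0.0000] → [-0.1789, -0.4428, 0.5060, 0.9272, -0.3746, 0.0000]
J3: z=[0.9272, -0.3746, 0.0000] o=[0.4057, 0.3367, 0.6986] → [0.0828, 0.2049, 0.3318, 0.9272, -0.3746, 0.0000]
J4: z=[0.0843, 0.2086, -0.9744] o=[0.6466, 0.9330, 0.8471] → [-0.2313, 0.4591, 0.0783, 0.0843, 0.2086, -0.9744]
q̇ = J⁺·V = [-0.3250, 0.6650, -0.8500, -0.1660]

-0.3250 0.6650 -0.8500 -0.1660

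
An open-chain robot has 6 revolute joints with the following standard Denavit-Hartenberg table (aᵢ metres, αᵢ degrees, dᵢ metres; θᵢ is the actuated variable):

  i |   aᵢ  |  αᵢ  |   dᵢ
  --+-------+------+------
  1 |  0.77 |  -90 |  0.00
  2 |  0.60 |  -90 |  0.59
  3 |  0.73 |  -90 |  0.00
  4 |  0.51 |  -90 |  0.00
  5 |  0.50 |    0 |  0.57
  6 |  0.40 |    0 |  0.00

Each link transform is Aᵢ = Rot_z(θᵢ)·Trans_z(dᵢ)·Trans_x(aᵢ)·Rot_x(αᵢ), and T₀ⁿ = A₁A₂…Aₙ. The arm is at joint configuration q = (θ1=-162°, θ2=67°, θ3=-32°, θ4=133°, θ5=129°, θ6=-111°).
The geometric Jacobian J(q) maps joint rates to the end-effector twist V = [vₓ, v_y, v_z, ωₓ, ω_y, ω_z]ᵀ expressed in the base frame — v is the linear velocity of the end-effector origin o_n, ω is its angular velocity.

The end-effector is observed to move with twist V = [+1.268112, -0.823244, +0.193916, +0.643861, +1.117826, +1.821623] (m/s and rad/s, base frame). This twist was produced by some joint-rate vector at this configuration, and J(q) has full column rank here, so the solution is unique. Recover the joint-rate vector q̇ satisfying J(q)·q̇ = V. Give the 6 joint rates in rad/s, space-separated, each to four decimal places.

o_n = [-0.5542, -1.2128, -0.2277]
J₁: ẑ×o_n = [1.2128, -0.5542, 0.0000], ω = ẑ
J2: z=[0.3090, -0.9511, 0.0000] o=[-0.7323, -0.2379, 0.0000] → [0.2166, 0.0704, -0.1318, 0.3090, -0.9511, 0.0000]
J3: z=[0.8755, 0.2845, -0.3907] o=[-0.7730, -0.8715, -0.5523] → [-0.0410, -0.3696, -0.3610, 0.8755, 0.2845, -0.3907]
J4: z=[-0.4590, 0.7426, -0.4878] o=[-0.8835, -1.3142, -1.1222] → [0.7136, 0.2499, -0.2911, -0.4590, 0.7426, -0.4878]
J5: z=[0.7078, 0.6375, 0.3044] o=[-1.1574, -1.2094, -0.7049] → [0.3052, -0.1541, -0.3870, 0.7078, 0.6375, 0.3044]
J6: z=[0.7078, 0.6375, 0.3044] o=[-0.4066, -1.1992, -0.5993] → [0.2410, -0.3079, 0.0844, 0.7078, 0.6375, 0.3044]
q̇ = J⁺·V = [0.9400, -0.4970, -0.5820, -0.3170, 0.6630, 0.9780]

0.9400 -0.4970 -0.5820 -0.3170 0.6630 0.9780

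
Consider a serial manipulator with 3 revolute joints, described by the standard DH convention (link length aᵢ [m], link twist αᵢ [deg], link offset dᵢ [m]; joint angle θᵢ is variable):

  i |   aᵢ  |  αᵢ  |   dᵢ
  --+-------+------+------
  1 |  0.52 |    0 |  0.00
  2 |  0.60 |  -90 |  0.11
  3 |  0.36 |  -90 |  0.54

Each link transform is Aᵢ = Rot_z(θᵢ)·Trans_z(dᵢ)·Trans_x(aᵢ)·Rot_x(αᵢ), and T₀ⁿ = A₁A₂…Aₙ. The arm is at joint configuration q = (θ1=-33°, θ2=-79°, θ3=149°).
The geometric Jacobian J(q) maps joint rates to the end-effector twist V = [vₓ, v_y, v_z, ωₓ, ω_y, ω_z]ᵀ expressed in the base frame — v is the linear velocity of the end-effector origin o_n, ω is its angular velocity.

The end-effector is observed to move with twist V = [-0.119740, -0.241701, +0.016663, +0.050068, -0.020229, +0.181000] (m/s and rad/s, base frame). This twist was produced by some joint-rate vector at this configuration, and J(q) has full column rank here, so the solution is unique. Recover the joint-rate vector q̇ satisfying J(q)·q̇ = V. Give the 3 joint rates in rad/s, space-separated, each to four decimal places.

o_n = [0.8276, -0.7557, -0.0754]
J₁: ẑ×o_n = [0.7557, 0.8276, -0.0000], ω = ẑ
J2: z=[0.0000, 0.0000, 1.0000] o=[0.4361, -0.2832, 0.0000] → [0.4725, 0.3915, -0.0000, 0.0000, 0.0000, 1.0000]
J3: z=[0.9272, -0.3746, 0.0000] o=[0.2113, -0.8395, 0.1100] → [0.0695, 0.1719, 0.3086, 0.9272, -0.3746, 0.0000]
q̇ = J⁺·V = [-0.7380, 0.9190, 0.0540]

-0.7380 0.9190 0.0540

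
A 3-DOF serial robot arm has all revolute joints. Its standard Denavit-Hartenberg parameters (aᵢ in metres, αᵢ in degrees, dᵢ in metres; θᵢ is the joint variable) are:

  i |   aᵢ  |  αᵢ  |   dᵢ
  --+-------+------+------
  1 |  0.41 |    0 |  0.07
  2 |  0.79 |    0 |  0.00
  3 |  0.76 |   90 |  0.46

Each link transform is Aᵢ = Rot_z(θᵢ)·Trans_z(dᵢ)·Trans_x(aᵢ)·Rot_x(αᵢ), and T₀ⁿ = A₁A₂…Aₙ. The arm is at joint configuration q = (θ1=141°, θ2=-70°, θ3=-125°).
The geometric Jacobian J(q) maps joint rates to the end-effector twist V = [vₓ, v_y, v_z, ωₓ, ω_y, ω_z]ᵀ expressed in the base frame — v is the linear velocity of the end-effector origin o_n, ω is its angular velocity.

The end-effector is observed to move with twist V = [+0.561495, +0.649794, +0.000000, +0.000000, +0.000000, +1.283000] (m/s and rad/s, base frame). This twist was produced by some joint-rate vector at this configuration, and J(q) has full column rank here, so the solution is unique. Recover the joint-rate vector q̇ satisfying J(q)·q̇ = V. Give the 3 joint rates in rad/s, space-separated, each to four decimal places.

0.0040 0.2990 0.9800

o_n = [0.3853, 0.3901, 0.5300]
J₁: ẑ×o_n = [-0.3901, 0.3853, 0.0000], ω = ẑ
J2: z=[0.0000, 0.0000, 1.0000] o=[-0.3186, 0.2580, 0.0700] → [-0.1321, 0.7039, 0.0000, 0.0000, 0.0000, 1.0000]
J3: z=[0.0000, 0.0000, 1.0000] o=[-0.0614, 1.0050, 0.0700] → [0.6149, 0.4467, -0.0000, 0.0000, 0.0000, 1.0000]
q̇ = J⁺·V = [0.0040, 0.2990, 0.9800]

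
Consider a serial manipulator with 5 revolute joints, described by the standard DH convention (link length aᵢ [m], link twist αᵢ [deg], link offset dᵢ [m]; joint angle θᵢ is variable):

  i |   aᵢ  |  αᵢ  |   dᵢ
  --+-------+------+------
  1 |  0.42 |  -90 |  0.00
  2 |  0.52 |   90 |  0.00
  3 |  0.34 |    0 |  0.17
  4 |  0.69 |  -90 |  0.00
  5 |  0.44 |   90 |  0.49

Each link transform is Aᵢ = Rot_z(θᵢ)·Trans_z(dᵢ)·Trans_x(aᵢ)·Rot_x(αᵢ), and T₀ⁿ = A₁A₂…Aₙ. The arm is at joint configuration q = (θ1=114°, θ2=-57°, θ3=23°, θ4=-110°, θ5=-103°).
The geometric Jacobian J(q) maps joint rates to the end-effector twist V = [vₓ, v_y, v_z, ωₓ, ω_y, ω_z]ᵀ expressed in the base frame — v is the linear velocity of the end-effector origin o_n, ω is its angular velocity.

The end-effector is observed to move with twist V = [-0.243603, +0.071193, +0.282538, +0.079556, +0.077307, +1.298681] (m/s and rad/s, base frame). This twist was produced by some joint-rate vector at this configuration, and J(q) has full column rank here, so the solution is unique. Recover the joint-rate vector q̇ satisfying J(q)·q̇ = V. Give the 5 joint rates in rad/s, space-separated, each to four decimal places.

0.6210 -0.1350 -0.4340 0.7710 0.5900

o_n = [0.1280, 0.7739, 1.4610]
J₁: ẑ×o_n = [-0.7739, 0.1280, 0.0000], ω = ẑ
J2: z=[-0.9135, -0.4067, 0.0000] o=[-0.1708, 0.3837, 0.0000] → [-0.5942, 1.3347, -0.2349, -0.9135, -0.4067, 0.0000]
J3: z=[0.3411, -0.7662, 0.5446] o=[-0.2860, 0.6424, 0.4361] → [-0.8568, -0.1241, 0.3621, 0.3411, -0.7662, 0.5446]
J4: z=[0.3411, -0.7662, 0.5446] o=[-0.4187, 0.6139, 0.7912] → [-0.6003, 0.0693, 0.4735, 0.3411, -0.7662, 0.5446]
J5: z=[-0.2690, 0.4756, 0.8375] o=[0.2028, 0.9121, 0.8215] → [0.4199, 0.1095, 0.0727, -0.2690, 0.4756, 0.8375]
q̇ = J⁺·V = [0.6210, -0.1350, -0.4340, 0.7710, 0.5900]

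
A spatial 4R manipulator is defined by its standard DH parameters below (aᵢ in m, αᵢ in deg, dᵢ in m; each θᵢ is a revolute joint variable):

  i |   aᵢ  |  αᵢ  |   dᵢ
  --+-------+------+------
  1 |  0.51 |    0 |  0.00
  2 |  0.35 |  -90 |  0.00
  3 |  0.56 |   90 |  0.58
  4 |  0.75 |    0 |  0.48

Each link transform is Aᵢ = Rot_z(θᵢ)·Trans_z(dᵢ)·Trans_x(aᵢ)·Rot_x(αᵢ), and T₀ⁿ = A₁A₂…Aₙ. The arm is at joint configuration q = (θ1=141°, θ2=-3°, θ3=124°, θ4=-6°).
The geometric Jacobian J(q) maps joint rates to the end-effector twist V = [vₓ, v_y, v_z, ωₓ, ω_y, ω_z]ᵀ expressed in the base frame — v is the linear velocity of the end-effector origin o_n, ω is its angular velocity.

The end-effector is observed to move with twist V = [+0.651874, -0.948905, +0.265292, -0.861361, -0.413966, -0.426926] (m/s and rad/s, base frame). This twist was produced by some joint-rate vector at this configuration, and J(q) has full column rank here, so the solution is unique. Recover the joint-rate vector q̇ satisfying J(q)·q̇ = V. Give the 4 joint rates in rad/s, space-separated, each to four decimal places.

o_n = [-0.7451, -0.0400, -1.3510]
J₁: ẑ×o_n = [0.0400, -0.7451, 0.0000], ω = ẑ
J2: z=[0.0000, 0.0000, 1.0000] o=[-0.3963, 0.3210, 0.0000] → [0.3609, -0.3488, 0.0000, 0.0000, 0.0000, 1.0000]
J3: z=[-0.6691, -0.7431, 0.0000] o=[-0.6564, 0.5551, 0.0000] → [1.0040, -0.9040, 0.3323, -0.6691, -0.7431, 0.0000]
J4: z=[-0.6161, 0.5547, -0.5592] o=[-0.8118, -0.0854, -0.4643] → [-0.4665, -0.5836, -0.0650, -0.6161, 0.5547, -0.5592]
q̇ = J⁺·V = [-0.1070, -0.0750, 0.8840, 0.4380]

-0.1070 -0.0750 0.8840 0.4380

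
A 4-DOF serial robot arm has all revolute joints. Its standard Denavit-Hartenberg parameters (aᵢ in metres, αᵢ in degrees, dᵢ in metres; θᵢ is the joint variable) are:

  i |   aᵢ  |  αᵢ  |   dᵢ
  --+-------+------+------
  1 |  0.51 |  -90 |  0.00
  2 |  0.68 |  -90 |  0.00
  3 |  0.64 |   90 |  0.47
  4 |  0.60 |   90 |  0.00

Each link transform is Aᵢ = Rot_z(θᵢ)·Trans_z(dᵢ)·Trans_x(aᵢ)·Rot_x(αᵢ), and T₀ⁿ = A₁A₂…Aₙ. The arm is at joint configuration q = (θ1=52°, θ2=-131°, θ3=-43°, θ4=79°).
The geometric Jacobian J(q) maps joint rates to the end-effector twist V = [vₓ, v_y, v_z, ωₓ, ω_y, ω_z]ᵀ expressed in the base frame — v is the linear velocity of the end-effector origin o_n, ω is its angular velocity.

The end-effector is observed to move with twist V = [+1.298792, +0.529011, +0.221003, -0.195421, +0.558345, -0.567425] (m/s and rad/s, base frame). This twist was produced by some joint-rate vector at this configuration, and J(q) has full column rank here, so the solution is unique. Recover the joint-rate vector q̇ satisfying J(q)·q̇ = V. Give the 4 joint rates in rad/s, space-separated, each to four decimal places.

o_n = [-0.0970, 0.7117, 1.6244]
J₁: ẑ×o_n = [-0.7117, -0.0970, 0.0000], ω = ẑ
J2: z=[-0.7880, 0.6157, 0.0000] o=[0.3140, 0.4019, 0.0000] → [1.0001, 1.2800, 0.0089, -0.7880, 0.6157, 0.0000]
J3: z=[0.4646, 0.5947, 0.6561] o=[0.0393, 0.0503, 0.5132] → [0.2270, -0.6057, 0.3883, 0.4646, 0.5947, 0.6561]
J4: z=[-0.3008, 0.8028, -0.5147] o=[-0.2753, 0.3566, 1.1748] → [0.5437, 0.0435, -0.2500, -0.3008, 0.8028, -0.5147]
q̇ = J⁺·V = [-0.9420, 0.5760, 0.4870, -0.1070]

-0.9420 0.5760 0.4870 -0.1070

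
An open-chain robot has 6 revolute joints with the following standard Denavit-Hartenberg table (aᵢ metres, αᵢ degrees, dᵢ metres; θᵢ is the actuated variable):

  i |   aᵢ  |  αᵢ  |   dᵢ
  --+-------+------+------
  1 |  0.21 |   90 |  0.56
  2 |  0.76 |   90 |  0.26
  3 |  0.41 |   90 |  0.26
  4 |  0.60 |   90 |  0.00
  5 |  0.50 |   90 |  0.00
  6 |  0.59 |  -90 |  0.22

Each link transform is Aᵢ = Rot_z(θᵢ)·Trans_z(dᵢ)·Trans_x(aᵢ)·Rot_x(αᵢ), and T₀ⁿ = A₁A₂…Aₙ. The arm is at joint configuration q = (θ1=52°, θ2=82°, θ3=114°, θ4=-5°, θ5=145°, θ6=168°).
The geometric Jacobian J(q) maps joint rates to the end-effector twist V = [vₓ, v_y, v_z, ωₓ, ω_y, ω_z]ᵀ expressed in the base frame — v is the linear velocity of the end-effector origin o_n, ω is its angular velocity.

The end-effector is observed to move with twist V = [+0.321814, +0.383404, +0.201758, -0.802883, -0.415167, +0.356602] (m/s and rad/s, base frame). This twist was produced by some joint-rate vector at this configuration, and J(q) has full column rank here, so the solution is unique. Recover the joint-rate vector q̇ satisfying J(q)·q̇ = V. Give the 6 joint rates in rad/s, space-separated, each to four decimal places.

o_n = [1.3078, -0.5976, 0.9485]
J₁: ẑ×o_n = [0.5976, 1.3078, -0.0000], ω = ẑ
J2: z=[0.7880, -0.6157, 0.0000] o=[0.1293, 0.1655, 0.5600] → [-0.2392, -0.3061, 0.1243, 0.7880, -0.6157, 0.0000]
J3: z=[0.6097, 0.7803, -0.1392] o=[0.3993, 0.0888, 1.3126] → [-0.3797, 0.0956, -1.1274, 0.6097, 0.7803, -0.1392]
J4: z=[0.3988, -0.1502, 0.9047] o=[0.8387, 0.0428, 1.1113] → [0.6037, 0.4893, -0.1849, 0.3988, -0.1502, 0.9047]
J5: z=[-0.6671, -0.7245, 0.1737] o=[1.2162, -0.3609, 0.8778] → [-0.0101, 0.0630, 0.2242, -0.6671, -0.7245, 0.1737]
J6: z=[0.6876, -0.5089, 0.5179] o=[1.0729, -0.1284, 1.2966] → [0.4201, 0.3611, -0.2030, 0.6876, -0.5089, 0.5179]
q̇ = J⁺·V = [0.0800, -0.5140, -0.1380, 0.0270, 0.7060, 0.2130]

0.0800 -0.5140 -0.1380 0.0270 0.7060 0.2130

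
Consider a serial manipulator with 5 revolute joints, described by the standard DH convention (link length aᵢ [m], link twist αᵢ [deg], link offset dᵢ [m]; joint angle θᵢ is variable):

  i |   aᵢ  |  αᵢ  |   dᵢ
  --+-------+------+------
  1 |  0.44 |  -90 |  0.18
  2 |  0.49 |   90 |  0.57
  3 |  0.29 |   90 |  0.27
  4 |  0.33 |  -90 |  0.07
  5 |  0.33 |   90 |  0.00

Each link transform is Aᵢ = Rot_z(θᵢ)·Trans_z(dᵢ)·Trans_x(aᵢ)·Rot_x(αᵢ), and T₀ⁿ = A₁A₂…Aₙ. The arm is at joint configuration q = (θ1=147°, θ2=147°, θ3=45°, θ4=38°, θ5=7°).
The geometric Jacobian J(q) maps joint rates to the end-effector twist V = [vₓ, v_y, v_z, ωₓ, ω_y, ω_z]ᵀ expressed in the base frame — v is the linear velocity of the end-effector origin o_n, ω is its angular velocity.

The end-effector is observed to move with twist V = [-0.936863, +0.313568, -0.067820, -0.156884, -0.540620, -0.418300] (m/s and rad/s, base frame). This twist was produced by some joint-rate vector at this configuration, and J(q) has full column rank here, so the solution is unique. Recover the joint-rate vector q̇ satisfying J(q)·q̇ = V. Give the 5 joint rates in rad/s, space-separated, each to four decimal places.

-0.8750 -0.3630 0.2430 -0.7170 -0.9070

o_n = [-0.5261, -0.9943, -0.9755]
J₁: ẑ×o_n = [0.9943, -0.5261, 0.0000], ω = ẑ
J2: z=[-0.5446, -0.8387, 0.0000] o=[-0.3690, 0.2396, 0.1800] → [0.9691, -0.6293, 0.5403, -0.5446, -0.8387, 0.0000]
J3: z=[-0.4568, 0.2966, -0.8387] o=[-0.3348, -0.4622, -0.0869] → [-0.7098, -0.2455, 0.2998, -0.4568, 0.2966, -0.8387]
J4: z=[0.8825, 0.2700, -0.3851] o=[-0.4256, -0.6478, -0.4250] → [-0.2821, 0.5245, -0.2787, 0.8825, 0.2700, -0.3851]
J5: z=[-0.4290, 0.7977, -0.4238] o=[-0.4274, -0.8068, -0.7225] → [-0.2813, -0.0668, 0.1591, -0.4290, 0.7977, -0.4238]
q̇ = J⁺·V = [-0.8750, -0.3630, 0.2430, -0.7170, -0.9070]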